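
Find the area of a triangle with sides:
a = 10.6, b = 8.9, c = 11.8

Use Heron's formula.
s = (10.6 + 8.9 + 11.8)/2 = 31.3/2 = 15.65
s − a = 5.05, s − b = 6.75, s − c = 3.85
s(s−a)(s−b)(s−c) = 15.65·5.05·6.75·3.85 ≈ 2053.86
Area = √2053.86 ≈ 45.3195

Area = 45.32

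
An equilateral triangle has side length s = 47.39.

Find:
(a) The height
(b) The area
(a) The height splits the triangle into two 30-60-90 halves: h = s·√3/2 = 47.39·1.73205/2 ≈ 82.0819/2 ≈ 41.0409
(b) Area = (√3/4)·s² = (√3/4)·47.39² = (√3/4)·2245.8121 ≈ 0.433013·2245.8121 ≈ 972.465

Height = 41.04, Area = 972.5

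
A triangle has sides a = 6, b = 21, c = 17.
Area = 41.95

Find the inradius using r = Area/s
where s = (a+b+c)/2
s = (6 + 21 + 17)/2 = 44/2 = 22
r = Area/s = 41.95/22 ≈ 1.90682

r = 1.907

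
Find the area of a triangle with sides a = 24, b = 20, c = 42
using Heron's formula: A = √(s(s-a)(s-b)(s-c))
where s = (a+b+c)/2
s = (24 + 20 + 42)/2 = 86/2 = 43
s − a = 19, s − b = 23, s − c = 1
s(s−a)(s−b)(s−c) = 43·19·23·1 = 18791
Area = √18791 ≈ 137.08

s = 43.0, Area = 137.1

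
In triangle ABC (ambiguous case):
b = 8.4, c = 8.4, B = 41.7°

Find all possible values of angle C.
b/sin(B) = c/sin(C)  ⇒  sin(C) = c·sin(B)/b = 8.4·sin(41.7°)/8.4
sin(41.7°) ≈ 0.66523
sin(C) ≈ 8.4·0.66523/8.4 ≈ 5.58793/8.4 ≈ 0.66523
Candidate 1: C₁ = arcsin(0.66523) ≈ 41.7°  →  A = 180° − 41.7° − 41.7° ≈ 96.6° > 0, valid
Candidate 2: C₂ = 180° − C₁ ≈ 138.3°  →  A = 180° − 41.7° − 138.3° ≈ 0° ≤ 0, not a valid triangle

C = 41.7° (one solution)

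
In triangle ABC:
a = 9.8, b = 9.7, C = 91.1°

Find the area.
Two sides and the included angle (SAS): A = ½·a·b·sin(C) = ½·9.8·9.7·sin(91.1°)
sin(91.1°) ≈ 0.999816
A ≈ ½·95.06·0.999816 = 47.53·0.999816 ≈ 47.5212

Area = 47.52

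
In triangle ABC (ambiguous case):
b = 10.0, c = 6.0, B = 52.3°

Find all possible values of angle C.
b/sin(B) = c/sin(C)  ⇒  sin(C) = c·sin(B)/b = 6.0·sin(52.3°)/10.0
sin(52.3°) ≈ 0.791224
sin(C) ≈ 6.0·0.791224/10.0 ≈ 4.74734/10.0 ≈ 0.474734
Candidate 1: C₁ = arcsin(0.474734) ≈ 28.342°  →  A = 180° − 52.3° − 28.342° ≈ 99.358° > 0, valid
Candidate 2: C₂ = 180° − C₁ ≈ 151.658°  →  A = 180° − 52.3° − 151.658° ≈ -23.958° ≤ 0, not a valid triangle

C = 28.34° (one solution)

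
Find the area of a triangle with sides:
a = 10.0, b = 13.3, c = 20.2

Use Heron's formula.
s = (10.0 + 13.3 + 20.2)/2 = 43.5/2 = 21.75
s − a = 11.75, s − b = 8.45, s − c = 1.55
s(s−a)(s−b)(s−c) = 21.75·11.75·8.45·1.55 ≈ 3347.23
Area = √3347.23 ≈ 57.8552

Area = 57.86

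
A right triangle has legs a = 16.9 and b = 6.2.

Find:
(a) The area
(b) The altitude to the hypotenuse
(a) The legs are perpendicular, so Area = ½·a·b = ½·16.9·6.2 = ½·104.78 = 52.39
(b) Hypotenuse c = √(a² + b²) = √(285.61 + 38.44) = √324.05 ≈ 18.0014
    Area = ½·c·h_c  ⇒  h_c = 2·Area/c = 104.78/18.0014 ≈ 5.82066

Area = 52.39, h_c = 5.821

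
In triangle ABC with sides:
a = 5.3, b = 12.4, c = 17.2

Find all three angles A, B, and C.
Law of cosines for each angle (a² = 28.09, b² = 153.76, c² = 295.84):
cos(A) = (b² + c² − a²)/(2bc) = (153.76 + 295.84 − 28.09)/(2·12.4·17.2) = 421.51/426.56 ≈ 0.988161  ⇒  A ≈ 8.82516°
cos(B) = (a² + c² − b²)/(2ac) = (28.09 + 295.84 − 153.76)/(2·5.3·17.2) = 170.17/182.32 ≈ 0.933359  ⇒  B ≈ 21.0354°
cos(C) = (a² + b² − c²)/(2ab) = (28.09 + 153.76 − 295.84)/(2·5.3·12.4) = -113.99/131.44 ≈ -0.86724  ⇒  C ≈ 150.139°
Check: A + B + C ≈ 180°

A = 8.825°, B = 21.04°, C = 150.1°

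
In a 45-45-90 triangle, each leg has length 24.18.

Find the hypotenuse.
In a 45-45-90 triangle the sides are in ratio 1 : 1 : √2, so hypotenuse = leg·√2.
Hypotenuse = 24.18·√2 ≈ 24.18·1.41421 ≈ 34.1957

Hypotenuse = 24.18√2 = 34.2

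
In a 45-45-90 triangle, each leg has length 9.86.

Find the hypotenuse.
In a 45-45-90 triangle the sides are in ratio 1 : 1 : √2, so hypotenuse = leg·√2.
Hypotenuse = 9.86·√2 ≈ 9.86·1.41421 ≈ 13.9441

Hypotenuse = 9.86√2 = 13.94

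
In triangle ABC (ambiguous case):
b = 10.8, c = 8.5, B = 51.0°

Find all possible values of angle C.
b/sin(B) = c/sin(C)  ⇒  sin(C) = c·sin(B)/b = 8.5·sin(51.0°)/10.8
sin(51.0°) ≈ 0.777146
sin(C) ≈ 8.5·0.777146/10.8 ≈ 6.60574/10.8 ≈ 0.611643
Candidate 1: C₁ = arcsin(0.611643) ≈ 37.7084°  →  A = 180° − 51.0° − 37.7084° ≈ 91.2916° > 0, valid
Candidate 2: C₂ = 180° − C₁ ≈ 142.292°  →  A = 180° − 51.0° − 142.292° ≈ -13.2916° ≤ 0, not a valid triangle

C = 37.71° (one solution)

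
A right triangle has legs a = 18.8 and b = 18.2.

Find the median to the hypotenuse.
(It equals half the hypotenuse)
Hypotenuse c = √(a² + b²) = √(353.44 + 331.24) = √684.68 ≈ 26.1664
Median to hypotenuse = c/2 ≈ 26.1664/2 ≈ 13.0832

Median = 13.08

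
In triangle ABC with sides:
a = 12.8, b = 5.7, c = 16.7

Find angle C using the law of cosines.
c² = a² + b² − 2ab·cos(C)  ⇒  cos(C) = (a² + b² − c²)/(2ab)
cos(C) = (12.8² + 5.7² − 16.7²)/(2·12.8·5.7) = (163.84 + 32.49 − 278.89)/145.92 = -82.56/145.92 ≈ -0.565789
C = arccos(-0.565789) ≈ 124.457°

C = 124.5°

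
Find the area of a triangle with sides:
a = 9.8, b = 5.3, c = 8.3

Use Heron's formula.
s = (9.8 + 5.3 + 8.3)/2 = 23.4/2 = 11.7
s − a = 1.9, s − b = 6.4, s − c = 3.4
s(s−a)(s−b)(s−c) = 11.7·1.9·6.4·3.4 ≈ 483.725
Area = √483.725 ≈ 21.9937

Area = 21.99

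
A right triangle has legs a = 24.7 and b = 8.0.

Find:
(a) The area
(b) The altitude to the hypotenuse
(a) The legs are perpendicular, so Area = ½·a·b = ½·24.7·8.0 = ½·197.6 = 98.8
(b) Hypotenuse c = √(a² + b²) = √(610.09 + 64) = √674.09 ≈ 25.9632
    Area = ½·c·h_c  ⇒  h_c = 2·Area/c = 197.6/25.9632 ≈ 7.61076

Area = 98.8, h_c = 7.611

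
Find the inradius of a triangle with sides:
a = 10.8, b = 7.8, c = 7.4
r = Area/s where s is the semi-perimeter.
s = (10.8 + 7.8 + 7.4)/2 = 26/2 = 13
Area = √(s(s−a)(s−b)(s−c)) = √(13·2.2·5.2·5.6) ≈ √832.832 ≈ 28.8588
r ≈ 28.8588/13 ≈ 2.21991

r = 2.22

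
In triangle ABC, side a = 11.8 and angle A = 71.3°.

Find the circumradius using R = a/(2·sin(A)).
R = a/(2·sin(A)) = 11.8/(2·sin(71.3°))
sin(71.3°) ≈ 0.94721
R ≈ 11.8/(2·0.94721) = 11.8/1.89442 ≈ 6.22882

R = 6.229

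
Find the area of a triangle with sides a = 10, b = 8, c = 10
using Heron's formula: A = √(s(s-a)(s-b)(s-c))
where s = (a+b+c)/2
s = (10 + 8 + 10)/2 = 28/2 = 14
s − a = 4, s − b = 6, s − c = 4
s(s−a)(s−b)(s−c) = 14·4·6·4 = 1344
Area = √1344 ≈ 36.6606

s = 14.0, Area = 36.66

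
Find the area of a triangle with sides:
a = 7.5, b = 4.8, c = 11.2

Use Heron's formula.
s = (7.5 + 4.8 + 11.2)/2 = 23.5/2 = 11.75
s − a = 4.25, s − b = 6.95, s − c = 0.55
s(s−a)(s−b)(s−c) = 11.75·4.25·6.95·0.55 ≈ 190.886
Area = √190.886 ≈ 13.8162

Area = 13.82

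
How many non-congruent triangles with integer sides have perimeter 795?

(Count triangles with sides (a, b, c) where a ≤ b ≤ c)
Let a ≤ b ≤ c with a + b + c = 795. The only binding inequality is a + b > c, i.e. 795 − c > c, so c < 795/2; and c ≥ 795/3 since c is the largest side.
So 265 ≤ c ≤ 397. For each c, b runs from ⌈(795 − c)/2⌉ up to c (then a = 795 − b − c satisfies 1 ≤ a ≤ b automatically), giving c − ⌈(795 − c)/2⌉ + 1 choices.
Summing over c: 1 + 2 + 4 + 5 + … + 197 + 199  (133 terms, c = 265, …, 397) = 13267
Check (closed form: nearest integer to p²/48 for even p, (p+3)²/48 for odd p): (795+3)²/48 = 798²/48 = 636804/48 ≈ 13266.75 → 13267

13267 triangles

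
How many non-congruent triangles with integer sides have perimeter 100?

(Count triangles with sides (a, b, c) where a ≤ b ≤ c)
Let a ≤ b ≤ c with a + b + c = 100. The only binding inequality is a + b > c, i.e. 100 − c > c, so c < 100/2; and c ≥ 100/3 since c is the largest side.
So 34 ≤ c ≤ 49. For each c, b runs from ⌈(100 − c)/2⌉ up to c (then a = 100 − b − c satisfies 1 ≤ a ≤ b automatically), giving c − ⌈(100 − c)/2⌉ + 1 choices.
Summing over c: 2 + 3 + 5 + 6 + … + 23 + 24  (16 terms, c = 34, …, 49) = 208
Check (closed form: nearest integer to p²/48 for even p, (p+3)²/48 for odd p): 100²/48 = 10000/48 ≈ 208.33 → 208

208 triangles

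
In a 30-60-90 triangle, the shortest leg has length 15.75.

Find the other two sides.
In a 30-60-90 triangle the sides are in ratio 1 : √3 : 2 (short leg : long leg : hypotenuse).
Long leg = 15.75·√3 ≈ 15.75·1.73205 ≈ 27.2798
Hypotenuse = 2·15.75 = 31.5

Long leg = 15.75√3 = 27.28, Hypotenuse = 31.5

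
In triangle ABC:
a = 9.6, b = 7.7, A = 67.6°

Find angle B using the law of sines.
a/sin(A) = b/sin(B)  ⇒  sin(B) = b·sin(A)/a = 7.7·sin(67.6°)/9.6
sin(67.6°) ≈ 0.924546
sin(B) ≈ 7.7·0.924546/9.6 ≈ 7.119/9.6 ≈ 0.741563
B = arcsin(0.741563) ≈ 47.8647°
(Since b ≤ a we need B ≤ A, so the obtuse alternative 180° − 47.8647° ≈ 132.135° is rejected.)

B = 47.86°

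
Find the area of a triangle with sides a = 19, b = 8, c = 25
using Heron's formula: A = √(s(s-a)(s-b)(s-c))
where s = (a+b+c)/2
s = (19 + 8 + 25)/2 = 52/2 = 26
s − a = 7, s − b = 18, s − c = 1
s(s−a)(s−b)(s−c) = 26·7·18·1 = 3276
Area = √3276 ≈ 57.2364

s = 26.0, Area = 57.24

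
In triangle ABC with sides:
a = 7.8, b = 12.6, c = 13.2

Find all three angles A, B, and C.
Law of cosines for each angle (a² = 60.84, b² = 158.76, c² = 174.24):
cos(A) = (b² + c² − a²)/(2bc) = (158.76 + 174.24 − 60.84)/(2·12.6·13.2) = 272.16/332.64 ≈ 0.818182  ⇒  A ≈ 35.0968°
cos(B) = (a² + c² − b²)/(2ac) = (60.84 + 174.24 − 158.76)/(2·7.8·13.2) = 76.32/205.92 ≈ 0.370629  ⇒  B ≈ 68.2456°
cos(C) = (a² + b² − c²)/(2ab) = (60.84 + 158.76 − 174.24)/(2·7.8·12.6) = 45.36/196.56 ≈ 0.230769  ⇒  C ≈ 76.6576°
Check: A + B + C ≈ 180°

A = 35.1°, B = 68.25°, C = 76.66°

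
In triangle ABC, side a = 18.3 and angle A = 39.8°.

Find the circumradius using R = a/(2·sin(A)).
R = a/(2·sin(A)) = 18.3/(2·sin(39.8°))
sin(39.8°) ≈ 0.64011
R ≈ 18.3/(2·0.64011) = 18.3/1.28022 ≈ 14.2944

R = 14.29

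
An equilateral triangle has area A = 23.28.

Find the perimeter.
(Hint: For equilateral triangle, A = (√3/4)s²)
A = (√3/4)s²  ⇒  s² = 4A/√3 = 4·23.28/√3 = 93.12/1.73205 ≈ 53.7629
s ≈ √53.7629 ≈ 7.33232
Perimeter = 3s ≈ 3·7.33232 ≈ 21.9969

Perimeter = 22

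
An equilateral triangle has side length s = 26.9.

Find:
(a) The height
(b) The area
(a) The height splits the triangle into two 30-60-90 halves: h = s·√3/2 = 26.9·1.73205/2 ≈ 46.5922/2 ≈ 23.2961
(b) Area = (√3/4)·s² = (√3/4)·26.9² = (√3/4)·723.61 ≈ 0.433013·723.61 ≈ 313.332

Height = 23.3, Area = 313.3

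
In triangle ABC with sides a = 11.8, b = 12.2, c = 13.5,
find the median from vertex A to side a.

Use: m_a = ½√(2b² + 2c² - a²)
m_a = ½√(2·12.2² + 2·13.5² − 11.8²) = ½√(2·148.84 + 2·182.25 − 139.24) = ½√(297.68 + 364.5 − 139.24) = ½√522.94
√522.94 ≈ 22.8679, so m_a ≈ 11.4339

m_a = 11.43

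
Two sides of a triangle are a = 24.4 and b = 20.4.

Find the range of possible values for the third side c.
Triangle inequality: |a − b| < c < a + b
|a − b| = |24.4 − 20.4| = 4
a + b = 24.4 + 20.4 = 44.8

4 < c < 44.8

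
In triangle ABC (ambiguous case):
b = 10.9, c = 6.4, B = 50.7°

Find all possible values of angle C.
b/sin(B) = c/sin(C)  ⇒  sin(C) = c·sin(B)/b = 6.4·sin(50.7°)/10.9
sin(50.7°) ≈ 0.77384
sin(C) ≈ 6.4·0.77384/10.9 ≈ 4.95258/10.9 ≈ 0.454365
Candidate 1: C₁ = arcsin(0.454365) ≈ 27.0241°  →  A = 180° − 50.7° − 27.0241° ≈ 102.276° > 0, valid
Candidate 2: C₂ = 180° − C₁ ≈ 152.976°  →  A = 180° − 50.7° − 152.976° ≈ -23.6759° ≤ 0, not a valid triangle

C = 27.02° (one solution)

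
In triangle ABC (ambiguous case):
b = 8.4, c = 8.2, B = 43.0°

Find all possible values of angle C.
b/sin(B) = c/sin(C)  ⇒  sin(C) = c·sin(B)/b = 8.2·sin(43.0°)/8.4
sin(43.0°) ≈ 0.681998
sin(C) ≈ 8.2·0.681998/8.4 ≈ 5.59239/8.4 ≈ 0.66576
Candidate 1: C₁ = arcsin(0.66576) ≈ 41.7407°  →  A = 180° − 43.0° − 41.7407° ≈ 95.2593° > 0, valid
Candidate 2: C₂ = 180° − C₁ ≈ 138.259°  →  A = 180° − 43.0° − 138.259° ≈ -1.2593° ≤ 0, not a valid triangle

C = 41.74° (one solution)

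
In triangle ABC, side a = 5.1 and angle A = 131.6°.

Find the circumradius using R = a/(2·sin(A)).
R = a/(2·sin(A)) = 5.1/(2·sin(131.6°))
sin(131.6°) ≈ 0.747798
R ≈ 5.1/(2·0.747798) = 5.1/1.4956 ≈ 3.41001

R = 3.41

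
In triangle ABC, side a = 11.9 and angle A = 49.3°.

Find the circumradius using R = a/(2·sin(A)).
R = a/(2·sin(A)) = 11.9/(2·sin(49.3°))
sin(49.3°) ≈ 0.758134
R ≈ 11.9/(2·0.758134) = 11.9/1.51627 ≈ 7.84821

R = 7.848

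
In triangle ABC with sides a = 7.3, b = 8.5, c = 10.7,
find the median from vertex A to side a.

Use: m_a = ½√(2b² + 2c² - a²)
m_a = ½√(2·8.5² + 2·10.7² − 7.3²) = ½√(2·72.25 + 2·114.49 − 53.29) = ½√(144.5 + 228.98 − 53.29) = ½√320.19
√320.19 ≈ 17.8939, so m_a ≈ 8.94693

m_a = 8.947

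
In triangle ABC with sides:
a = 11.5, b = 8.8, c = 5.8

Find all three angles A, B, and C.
Law of cosines for each angle (a² = 132.25, b² = 77.44, c² = 33.64):
cos(A) = (b² + c² − a²)/(2bc) = (77.44 + 33.64 − 132.25)/(2·8.8·5.8) = -21.17/102.08 ≈ -0.207386  ⇒  A ≈ 101.969°
cos(B) = (a² + c² − b²)/(2ac) = (132.25 + 33.64 − 77.44)/(2·11.5·5.8) = 88.45/133.4 ≈ 0.663043  ⇒  B ≈ 48.4676°
cos(C) = (a² + b² − c²)/(2ab) = (132.25 + 77.44 − 33.64)/(2·11.5·8.8) = 176.05/202.4 ≈ 0.869812  ⇒  C ≈ 29.5632°
Check: A + B + C ≈ 180°

A = 102°, B = 48.47°, C = 29.56°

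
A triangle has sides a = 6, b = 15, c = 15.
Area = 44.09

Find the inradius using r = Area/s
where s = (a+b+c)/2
s = (6 + 15 + 15)/2 = 36/2 = 18
r = Area/s = 44.09/18 ≈ 2.44944

r = 2.449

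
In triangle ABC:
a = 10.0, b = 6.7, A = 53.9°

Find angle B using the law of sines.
a/sin(A) = b/sin(B)  ⇒  sin(B) = b·sin(A)/a = 6.7·sin(53.9°)/10.0
sin(53.9°) ≈ 0.80799
sin(B) ≈ 6.7·0.80799/10.0 ≈ 5.41353/10.0 ≈ 0.541353
B = arcsin(0.541353) ≈ 32.7758°
(Since b ≤ a we need B ≤ A, so the obtuse alternative 180° − 32.7758° ≈ 147.224° is rejected.)

B = 32.78°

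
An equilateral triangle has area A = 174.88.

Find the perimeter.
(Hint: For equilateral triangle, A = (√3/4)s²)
A = (√3/4)s²  ⇒  s² = 4A/√3 = 4·174.88/√3 = 699.52/1.73205 ≈ 403.868
s ≈ √403.868 ≈ 20.0965
Perimeter = 3s ≈ 3·20.0965 ≈ 60.2894

Perimeter = 60.29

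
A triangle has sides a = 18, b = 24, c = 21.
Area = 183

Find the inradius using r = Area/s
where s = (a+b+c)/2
s = (18 + 24 + 21)/2 = 63/2 = 31.5
r = Area/s = 183/31.5 ≈ 5.80952

r = 5.81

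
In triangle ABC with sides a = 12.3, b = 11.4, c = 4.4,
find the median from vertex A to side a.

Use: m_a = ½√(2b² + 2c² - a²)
m_a = ½√(2·11.4² + 2·4.4² − 12.3²) = ½√(2·129.96 + 2·19.36 − 151.29) = ½√(259.92 + 38.72 − 151.29) = ½√147.35
√147.35 ≈ 12.1388, so m_a ≈ 6.06939

m_a = 6.069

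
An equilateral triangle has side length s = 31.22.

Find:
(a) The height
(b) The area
(a) The height splits the triangle into two 30-60-90 halves: h = s·√3/2 = 31.22·1.73205/2 ≈ 54.0746/2 ≈ 27.0373
(b) Area = (√3/4)·s² = (√3/4)·31.22² = (√3/4)·974.6884 ≈ 0.433013·974.6884 ≈ 422.052

Height = 27.04, Area = 422.1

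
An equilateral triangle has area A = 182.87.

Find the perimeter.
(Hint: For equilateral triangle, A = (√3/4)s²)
A = (√3/4)s²  ⇒  s² = 4A/√3 = 4·182.87/√3 = 731.48/1.73205 ≈ 422.32
s ≈ √422.32 ≈ 20.5504
Perimeter = 3s ≈ 3·20.5504 ≈ 61.6513

Perimeter = 61.65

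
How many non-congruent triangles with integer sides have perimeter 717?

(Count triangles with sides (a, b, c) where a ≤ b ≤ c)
Let a ≤ b ≤ c with a + b + c = 717. The only binding inequality is a + b > c, i.e. 717 − c > c, so c < 717/2; and c ≥ 717/3 since c is the largest side.
So 239 ≤ c ≤ 358. For each c, b runs from ⌈(717 − c)/2⌉ up to c (then a = 717 − b − c satisfies 1 ≤ a ≤ b automatically), giving c − ⌈(717 − c)/2⌉ + 1 choices.
Summing over c: 1 + 2 + 4 + 5 + … + 178 + 179  (120 terms, c = 239, …, 358) = 10800
Check (closed form: nearest integer to p²/48 for even p, (p+3)²/48 for odd p): (717+3)²/48 = 720²/48 = 518400/48 ≈ 10800.00 → 10800

10800 triangles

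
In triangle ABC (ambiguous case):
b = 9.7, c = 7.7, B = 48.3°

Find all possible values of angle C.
b/sin(B) = c/sin(C)  ⇒  sin(C) = c·sin(B)/b = 7.7·sin(48.3°)/9.7
sin(48.3°) ≈ 0.746638
sin(C) ≈ 7.7·0.746638/9.7 ≈ 5.74911/9.7 ≈ 0.592692
Candidate 1: C₁ = arcsin(0.592692) ≈ 36.3483°  →  A = 180° − 48.3° − 36.3483° ≈ 95.3517° > 0, valid
Candidate 2: C₂ = 180° − C₁ ≈ 143.652°  →  A = 180° − 48.3° − 143.652° ≈ -11.9517° ≤ 0, not a valid triangle

C = 36.35° (one solution)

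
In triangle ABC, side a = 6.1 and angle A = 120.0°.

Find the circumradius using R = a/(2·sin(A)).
R = a/(2·sin(A)) = 6.1/(2·sin(120.0°))
sin(120.0°) ≈ 0.866025
R ≈ 6.1/(2·0.866025) = 6.1/1.73205 ≈ 3.52184

R = 3.522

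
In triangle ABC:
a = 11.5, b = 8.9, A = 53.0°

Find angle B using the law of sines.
a/sin(A) = b/sin(B)  ⇒  sin(B) = b·sin(A)/a = 8.9·sin(53.0°)/11.5
sin(53.0°) ≈ 0.798636
sin(B) ≈ 8.9·0.798636/11.5 ≈ 7.10786/11.5 ≈ 0.618074
B = arcsin(0.618074) ≈ 38.1757°
(Since b ≤ a we need B ≤ A, so the obtuse alternative 180° − 38.1757° ≈ 141.824° is rejected.)

B = 38.18°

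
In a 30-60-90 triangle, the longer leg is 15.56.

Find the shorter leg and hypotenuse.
In a 30-60-90 triangle the sides are in ratio 1 : √3 : 2, so short leg = long leg/√3 and hypotenuse = 2·(short leg).
Short leg = 15.56/√3 ≈ 15.56/1.73205 ≈ 8.98357
Hypotenuse = 2·8.98357 ≈ 17.9671

Short leg = 8.984, Hypotenuse = 17.97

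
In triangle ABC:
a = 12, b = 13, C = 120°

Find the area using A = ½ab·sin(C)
A = ½·a·b·sin(C) = ½·12·13·sin(120°)
sin(120°) ≈ 0.866025
A ≈ ½·156·0.866025 = 78·0.866025 ≈ 67.55

Area = 67.55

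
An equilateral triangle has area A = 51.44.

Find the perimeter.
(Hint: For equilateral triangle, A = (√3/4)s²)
A = (√3/4)s²  ⇒  s² = 4A/√3 = 4·51.44/√3 = 205.76/1.73205 ≈ 118.796
s ≈ √118.796 ≈ 10.8993
Perimeter = 3s ≈ 3·10.8993 ≈ 32.698

Perimeter = 32.7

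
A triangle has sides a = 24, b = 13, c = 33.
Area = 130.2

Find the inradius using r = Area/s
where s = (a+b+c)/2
s = (24 + 13 + 33)/2 = 70/2 = 35
r = Area/s = 130.2/35 ≈ 3.72

r = 3.72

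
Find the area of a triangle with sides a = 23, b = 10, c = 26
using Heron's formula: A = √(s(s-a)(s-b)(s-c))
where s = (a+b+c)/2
s = (23 + 10 + 26)/2 = 59/2 = 29.5
s − a = 6.5, s − b = 19.5, s − c = 3.5
s(s−a)(s−b)(s−c) = 29.5·6.5·19.5·3.5 = 13086.9375
Area = √13086.9375 ≈ 114.398

s = 29.5, Area = 114.4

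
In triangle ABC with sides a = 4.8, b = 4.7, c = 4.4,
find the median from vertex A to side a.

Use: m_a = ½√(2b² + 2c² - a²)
m_a = ½√(2·4.7² + 2·4.4² − 4.8²) = ½√(2·22.09 + 2·19.36 − 23.04) = ½√(44.18 + 38.72 − 23.04) = ½√59.86
√59.86 ≈ 7.73692, so m_a ≈ 3.86846

m_a = 3.868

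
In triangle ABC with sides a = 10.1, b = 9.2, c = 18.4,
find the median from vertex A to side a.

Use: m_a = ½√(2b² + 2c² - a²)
m_a = ½√(2·9.2² + 2·18.4² − 10.1²) = ½√(2·84.64 + 2·338.56 − 102.01) = ½√(169.28 + 677.12 − 102.01) = ½√744.39
√744.39 ≈ 27.2835, so m_a ≈ 13.6418

m_a = 13.64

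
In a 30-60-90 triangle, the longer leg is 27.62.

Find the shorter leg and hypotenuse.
In a 30-60-90 triangle the sides are in ratio 1 : √3 : 2, so short leg = long leg/√3 and hypotenuse = 2·(short leg).
Short leg = 27.62/√3 ≈ 27.62/1.73205 ≈ 15.9464
Hypotenuse = 2·15.9464 ≈ 31.8928

Short leg = 15.95, Hypotenuse = 31.89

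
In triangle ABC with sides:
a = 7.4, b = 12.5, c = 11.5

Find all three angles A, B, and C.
Law of cosines for each angle (a² = 54.76, b² = 156.25, c² = 132.25):
cos(A) = (b² + c² − a²)/(2bc) = (156.25 + 132.25 − 54.76)/(2·12.5·11.5) = 233.74/287.5 ≈ 0.813009  ⇒  A ≈ 35.6091°
cos(B) = (a² + c² − b²)/(2ac) = (54.76 + 132.25 − 156.25)/(2·7.4·11.5) = 30.76/170.2 ≈ 0.180729  ⇒  B ≈ 79.5878°
cos(C) = (a² + b² − c²)/(2ab) = (54.76 + 156.25 − 132.25)/(2·7.4·12.5) = 78.76/185 ≈ 0.42573  ⇒  C ≈ 64.8031°
Check: A + B + C ≈ 180°

A = 35.61°, B = 79.59°, C = 64.8°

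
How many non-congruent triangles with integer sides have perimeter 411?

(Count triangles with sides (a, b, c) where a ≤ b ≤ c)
Let a ≤ b ≤ c with a + b + c = 411. The only binding inequality is a + b > c, i.e. 411 − c > c, so c < 411/2; and c ≥ 411/3 since c is the largest side.
So 137 ≤ c ≤ 205. For each c, b runs from ⌈(411 − c)/2⌉ up to c (then a = 411 − b − c satisfies 1 ≤ a ≤ b automatically), giving c − ⌈(411 − c)/2⌉ + 1 choices.
Summing over c: 1 + 2 + 4 + 5 + … + 101 + 103  (69 terms, c = 137, …, 205) = 3571
Check (closed form: nearest integer to p²/48 for even p, (p+3)²/48 for odd p): (411+3)²/48 = 414²/48 = 171396/48 ≈ 3570.75 → 3571

3571 triangles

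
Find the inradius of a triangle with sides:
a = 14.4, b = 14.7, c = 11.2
r = Area/s where s is the semi-perimeter.
s = (14.4 + 14.7 + 11.2)/2 = 40.3/2 = 20.15
Area = √(s(s−a)(s−b)(s−c)) = √(20.15·5.75·5.45·8.95) ≈ √5651.48 ≈ 75.1763
r ≈ 75.1763/20.15 ≈ 3.73084

r = 3.731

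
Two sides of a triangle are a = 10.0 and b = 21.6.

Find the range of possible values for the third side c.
Triangle inequality: |a − b| < c < a + b
|a − b| = |10.0 − 21.6| = 11.6
a + b = 10.0 + 21.6 = 31.6

11.6 < c < 31.6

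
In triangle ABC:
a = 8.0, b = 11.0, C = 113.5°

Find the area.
Two sides and the included angle (SAS): A = ½·a·b·sin(C) = ½·8.0·11.0·sin(113.5°)
sin(113.5°) ≈ 0.91706
A ≈ ½·88·0.91706 = 44·0.91706 ≈ 40.3506

Area = 40.35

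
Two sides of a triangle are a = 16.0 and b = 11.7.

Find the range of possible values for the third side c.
Triangle inequality: |a − b| < c < a + b
|a − b| = |16.0 − 11.7| = 4.3
a + b = 16.0 + 11.7 = 27.7

4.3 < c < 27.7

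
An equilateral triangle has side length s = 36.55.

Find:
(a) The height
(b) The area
(a) The height splits the triangle into two 30-60-90 halves: h = s·√3/2 = 36.55·1.73205/2 ≈ 63.3065/2 ≈ 31.6532
(b) Area = (√3/4)·s² = (√3/4)·36.55² = (√3/4)·1335.9025 ≈ 0.433013·1335.9025 ≈ 578.463

Height = 31.65, Area = 578.5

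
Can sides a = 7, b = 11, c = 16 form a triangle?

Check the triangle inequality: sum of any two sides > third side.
a + b vs c: 7 + 11 = 18 > 16  ✓
a + c vs b: 7 + 16 = 23 > 11  ✓
b + c vs a: 11 + 16 = 27 > 7  ✓

Yes, triangle inequality satisfied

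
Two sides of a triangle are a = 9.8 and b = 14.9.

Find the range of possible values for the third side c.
Triangle inequality: |a − b| < c < a + b
|a − b| = |9.8 − 14.9| = 5.1
a + b = 9.8 + 14.9 = 24.7

5.1 < c < 24.7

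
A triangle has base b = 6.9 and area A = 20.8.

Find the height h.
A = ½·b·h  ⇒  h = 2A/b = 2·20.8/6.9 = 41.6/6.9 ≈ 6.02899

h = 6.029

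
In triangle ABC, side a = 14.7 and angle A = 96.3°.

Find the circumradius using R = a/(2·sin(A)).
R = a/(2·sin(A)) = 14.7/(2·sin(96.3°))
sin(96.3°) ≈ 0.993961
R ≈ 14.7/(2·0.993961) = 14.7/1.98792 ≈ 7.39466

R = 7.395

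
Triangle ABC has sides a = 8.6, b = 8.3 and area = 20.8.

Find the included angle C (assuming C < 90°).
Area = ½·a·b·sin(C)  ⇒  sin(C) = 2·Area/(a·b) = 2·20.8/(8.6·8.3) = 41.6/71.38 ≈ 0.582796
C = arcsin(0.582796) ≈ 35.6475° (taking the acute solution since C < 90°)

C = 35.65°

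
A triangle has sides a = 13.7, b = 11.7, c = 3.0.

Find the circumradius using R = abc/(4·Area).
First find the area with Heron's formula.
s = (13.7 + 11.7 + 3.0)/2 = 14.2
Area = √(s(s−a)(s−b)(s−c)) = √(14.2·0.5·2.5·11.2) ≈ √198.8 ≈ 14.0996
abc = 13.7·11.7·3.0 = 480.87
R = abc/(4·Area) ≈ 480.87/(4·14.0996) = 480.87/56.3986 ≈ 8.52628

R = 8.526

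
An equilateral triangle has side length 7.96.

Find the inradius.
r = Area/s with s the semi-perimeter.
Area = (√3/4)·7.96² = (√3/4)·63.3616 ≈ 0.433013·63.3616 ≈ 27.4364
s = 3·7.96/2 = 11.94
r ≈ 27.4364/11.94 ≈ 2.29785
(Equivalently r = side/(2√3) = 7.96/3.4641 ≈ 2.29785.)

r = 2.298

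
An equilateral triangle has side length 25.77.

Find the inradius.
r = Area/s with s the semi-perimeter.
Area = (√3/4)·25.77² = (√3/4)·664.0929 ≈ 0.433013·664.0929 ≈ 287.561
s = 3·25.77/2 = 38.655
r ≈ 287.561/38.655 ≈ 7.43916
(Equivalently r = side/(2√3) = 25.77/3.4641 ≈ 7.43916.)

r = 7.439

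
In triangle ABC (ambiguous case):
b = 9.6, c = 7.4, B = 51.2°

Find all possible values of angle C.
b/sin(B) = c/sin(C)  ⇒  sin(C) = c·sin(B)/b = 7.4·sin(51.2°)/9.6
sin(51.2°) ≈ 0.779338
sin(C) ≈ 7.4·0.779338/9.6 ≈ 5.7671/9.6 ≈ 0.60074
Candidate 1: C₁ = arcsin(0.60074) ≈ 36.9229°  →  A = 180° − 51.2° − 36.9229° ≈ 91.8771° > 0, valid
Candidate 2: C₂ = 180° − C₁ ≈ 143.077°  →  A = 180° − 51.2° − 143.077° ≈ -14.2771° ≤ 0, not a valid triangle

C = 36.92° (one solution)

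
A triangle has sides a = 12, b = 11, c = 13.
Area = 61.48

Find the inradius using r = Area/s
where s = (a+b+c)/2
s = (12 + 11 + 13)/2 = 36/2 = 18
r = Area/s = 61.48/18 ≈ 3.41556

r = 3.416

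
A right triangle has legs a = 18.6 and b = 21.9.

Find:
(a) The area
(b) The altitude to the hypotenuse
(a) The legs are perpendicular, so Area = ½·a·b = ½·18.6·21.9 = ½·407.34 = 203.67
(b) Hypotenuse c = √(a² + b²) = √(345.96 + 479.61) = √825.57 ≈ 28.7327
    Area = ½·c·h_c  ⇒  h_c = 2·Area/c = 407.34/28.7327 ≈ 14.1769

Area = 203.67, h_c = 14.18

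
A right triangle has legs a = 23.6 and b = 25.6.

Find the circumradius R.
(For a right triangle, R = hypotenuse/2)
Hypotenuse c = √(a² + b²) = √(556.96 + 655.36) = √1212.32 ≈ 34.8184
R = c/2 ≈ 34.8184/2 ≈ 17.4092

R = 17.41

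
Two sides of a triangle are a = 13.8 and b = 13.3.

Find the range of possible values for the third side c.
Triangle inequality: |a − b| < c < a + b
|a − b| = |13.8 − 13.3| = 0.5
a + b = 13.8 + 13.3 = 27.1

0.5 < c < 27.1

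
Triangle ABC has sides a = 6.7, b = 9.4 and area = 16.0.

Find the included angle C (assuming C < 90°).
Area = ½·a·b·sin(C)  ⇒  sin(C) = 2·Area/(a·b) = 2·16.0/(6.7·9.4) = 32/62.98 ≈ 0.508098
C = arcsin(0.508098) ≈ 30.5372° (taking the acute solution since C < 90°)

C = 30.54°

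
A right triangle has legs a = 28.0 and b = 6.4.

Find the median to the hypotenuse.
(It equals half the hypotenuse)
Hypotenuse c = √(a² + b²) = √(784 + 40.96) = √824.96 ≈ 28.7221
Median to hypotenuse = c/2 ≈ 28.7221/2 ≈ 14.3611

Median = 14.36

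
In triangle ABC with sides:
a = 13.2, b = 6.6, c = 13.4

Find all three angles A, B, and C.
Law of cosines for each angle (a² = 174.24, b² = 43.56, c² = 179.56):
cos(A) = (b² + c² − a²)/(2bc) = (43.56 + 179.56 − 174.24)/(2·6.6·13.4) = 48.88/176.88 ≈ 0.276346  ⇒  A ≈ 73.9578°
cos(B) = (a² + c² − b²)/(2ac) = (174.24 + 179.56 − 43.56)/(2·13.2·13.4) = 310.24/353.76 ≈ 0.876979  ⇒  B ≈ 28.72°
cos(C) = (a² + b² − c²)/(2ab) = (174.24 + 43.56 − 179.56)/(2·13.2·6.6) = 38.24/174.24 ≈ 0.219467  ⇒  C ≈ 77.3222°
Check: A + B + C ≈ 180°

A = 73.96°, B = 28.72°, C = 77.32°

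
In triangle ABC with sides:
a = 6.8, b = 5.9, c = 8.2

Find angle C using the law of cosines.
c² = a² + b² − 2ab·cos(C)  ⇒  cos(C) = (a² + b² − c²)/(2ab)
cos(C) = (6.8² + 5.9² − 8.2²)/(2·6.8·5.9) = (46.24 + 34.81 − 67.24)/80.24 = 13.81/80.24 ≈ 0.172109
C = arccos(0.172109) ≈ 80.0896°

C = 80.09°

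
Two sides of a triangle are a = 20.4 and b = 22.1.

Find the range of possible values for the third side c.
Triangle inequality: |a − b| < c < a + b
|a − b| = |20.4 − 22.1| = 1.7
a + b = 20.4 + 22.1 = 42.5

1.7 < c < 42.5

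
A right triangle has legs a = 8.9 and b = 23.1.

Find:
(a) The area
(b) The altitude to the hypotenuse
(a) The legs are perpendicular, so Area = ½·a·b = ½·8.9·23.1 = ½·205.59 = 102.795
(b) Hypotenuse c = √(a² + b²) = √(79.21 + 533.61) = √612.82 ≈ 24.7552
    Area = ½·c·h_c  ⇒  h_c = 2·Area/c = 205.59/24.7552 ≈ 8.30492

Area = 102.795, h_c = 8.305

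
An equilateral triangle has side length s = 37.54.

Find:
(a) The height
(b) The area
(a) The height splits the triangle into two 30-60-90 halves: h = s·√3/2 = 37.54·1.73205/2 ≈ 65.0212/2 ≈ 32.5106
(b) Area = (√3/4)·s² = (√3/4)·37.54² = (√3/4)·1409.2516 ≈ 0.433013·1409.2516 ≈ 610.224

Height = 32.51, Area = 610.2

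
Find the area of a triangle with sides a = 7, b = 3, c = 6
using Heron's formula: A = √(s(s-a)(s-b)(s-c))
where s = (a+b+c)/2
s = (7 + 3 + 6)/2 = 16/2 = 8
s − a = 1, s − b = 5, s − c = 2
s(s−a)(s−b)(s−c) = 8·1·5·2 = 80
Area = √80 ≈ 8.94427

s = 8.0, Area = 8.944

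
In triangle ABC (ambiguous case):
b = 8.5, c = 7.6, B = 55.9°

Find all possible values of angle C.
b/sin(B) = c/sin(C)  ⇒  sin(C) = c·sin(B)/b = 7.6·sin(55.9°)/8.5
sin(55.9°) ≈ 0.82806
sin(C) ≈ 7.6·0.82806/8.5 ≈ 6.29326/8.5 ≈ 0.740383
Candidate 1: C₁ = arcsin(0.740383) ≈ 47.7641°  →  A = 180° − 55.9° − 47.7641° ≈ 76.3359° > 0, valid
Candidate 2: C₂ = 180° − C₁ ≈ 132.236°  →  A = 180° − 55.9° − 132.236° ≈ -8.1359° ≤ 0, not a valid triangle

C = 47.76° (one solution)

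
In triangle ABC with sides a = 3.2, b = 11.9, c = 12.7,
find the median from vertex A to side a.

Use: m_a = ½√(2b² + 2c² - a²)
m_a = ½√(2·11.9² + 2·12.7² − 3.2²) = ½√(2·141.61 + 2·161.29 − 10.24) = ½√(283.22 + 322.58 − 10.24) = ½√595.56
√595.56 ≈ 24.4041, so m_a ≈ 12.202

m_a = 12.2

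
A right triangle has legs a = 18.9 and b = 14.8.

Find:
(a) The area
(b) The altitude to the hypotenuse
(a) The legs are perpendicular, so Area = ½·a·b = ½·18.9·14.8 = ½·279.72 = 139.86
(b) Hypotenuse c = √(a² + b²) = √(357.21 + 219.04) = √576.25 ≈ 24.0052
    Area = ½·c·h_c  ⇒  h_c = 2·Area/c = 279.72/24.0052 ≈ 11.6525

Area = 139.86, h_c = 11.65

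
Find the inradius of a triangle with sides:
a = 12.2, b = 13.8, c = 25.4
r = Area/s where s is the semi-perimeter.
s = (12.2 + 13.8 + 25.4)/2 = 51.4/2 = 25.7
Area = √(s(s−a)(s−b)(s−c)) = √(25.7·13.5·11.9·0.3) ≈ √1238.61 ≈ 35.1939
r ≈ 35.1939/25.7 ≈ 1.36941

r = 1.369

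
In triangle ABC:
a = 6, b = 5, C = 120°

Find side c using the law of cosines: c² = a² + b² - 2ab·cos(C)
c² = 6² + 5² − 2·6·5·cos(120°)
cos(120°) ≈ -0.5
c² ≈ 36 + 25 − 60·(-0.5) ≈ 61 + 30 ≈ 91
c ≈ √91 ≈ 9.53939

c = 9.539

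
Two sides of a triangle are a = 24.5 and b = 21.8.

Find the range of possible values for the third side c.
Triangle inequality: |a − b| < c < a + b
|a − b| = |24.5 − 21.8| = 2.7
a + b = 24.5 + 21.8 = 46.3

2.7 < c < 46.3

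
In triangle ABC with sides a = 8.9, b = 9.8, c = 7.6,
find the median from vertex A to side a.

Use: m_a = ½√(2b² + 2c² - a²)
m_a = ½√(2·9.8² + 2·7.6² − 8.9²) = ½√(2·96.04 + 2·57.76 − 79.21) = ½√(192.08 + 115.52 − 79.21) = ½√228.39
√228.39 ≈ 15.1126, so m_a ≈ 7.55629

m_a = 7.556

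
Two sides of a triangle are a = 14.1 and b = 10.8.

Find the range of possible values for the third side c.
Triangle inequality: |a − b| < c < a + b
|a − b| = |14.1 − 10.8| = 3.3
a + b = 14.1 + 10.8 = 24.9

3.3 < c < 24.9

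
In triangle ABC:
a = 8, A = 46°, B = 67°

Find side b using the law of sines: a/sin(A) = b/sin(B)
a/sin(A) = b/sin(B)  ⇒  b = a·sin(B)/sin(A) = 8·sin(67°)/sin(46°)
sin(67°) ≈ 0.920505, sin(46°) ≈ 0.71934
b ≈ 8·0.920505/0.71934 ≈ 7.36404/0.71934 ≈ 10.2372

b = 10.24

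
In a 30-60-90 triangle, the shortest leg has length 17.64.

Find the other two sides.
In a 30-60-90 triangle the sides are in ratio 1 : √3 : 2 (short leg : long leg : hypotenuse).
Long leg = 17.64·√3 ≈ 17.64·1.73205 ≈ 30.5534
Hypotenuse = 2·17.64 = 35.28

Long leg = 17.64√3 = 30.55, Hypotenuse = 35.28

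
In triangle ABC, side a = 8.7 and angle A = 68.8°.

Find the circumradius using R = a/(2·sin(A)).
R = a/(2·sin(A)) = 8.7/(2·sin(68.8°))
sin(68.8°) ≈ 0.932324
R ≈ 8.7/(2·0.932324) = 8.7/1.86465 ≈ 4.66576

R = 4.666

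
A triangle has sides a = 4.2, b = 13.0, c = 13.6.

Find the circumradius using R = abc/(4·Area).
First find the area with Heron's formula.
s = (4.2 + 13.0 + 13.6)/2 = 15.4
Area = √(s(s−a)(s−b)(s−c)) = √(15.4·11.2·2.4·1.8) ≈ √745.114 ≈ 27.2968
abc = 4.2·13.0·13.6 = 742.56
R = abc/(4·Area) ≈ 742.56/(4·27.2968) = 742.56/109.187 ≈ 6.8008

R = 6.801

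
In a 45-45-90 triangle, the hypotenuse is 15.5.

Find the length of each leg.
In a 45-45-90 triangle hypotenuse = leg·√2, so leg = hypotenuse/√2.
Leg = 15.5/√2 ≈ 15.5/1.41421 ≈ 10.9602

Each leg = 10.96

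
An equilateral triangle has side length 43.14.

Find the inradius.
r = Area/s with s the semi-perimeter.
Area = (√3/4)·43.14² = (√3/4)·1861.0596 ≈ 0.433013·1861.0596 ≈ 805.862
s = 3·43.14/2 = 64.71
r ≈ 805.862/64.71 ≈ 12.4534
(Equivalently r = side/(2√3) = 43.14/3.4641 ≈ 12.4534.)

r = 12.45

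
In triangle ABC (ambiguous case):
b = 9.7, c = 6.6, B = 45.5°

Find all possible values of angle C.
b/sin(B) = c/sin(C)  ⇒  sin(C) = c·sin(B)/b = 6.6·sin(45.5°)/9.7
sin(45.5°) ≈ 0.71325
sin(C) ≈ 6.6·0.71325/9.7 ≈ 4.70745/9.7 ≈ 0.485304
Candidate 1: C₁ = arcsin(0.485304) ≈ 29.0324°  →  A = 180° − 45.5° − 29.0324° ≈ 105.468° > 0, valid
Candidate 2: C₂ = 180° − C₁ ≈ 150.968°  →  A = 180° − 45.5° − 150.968° ≈ -16.4676° ≤ 0, not a valid triangle

C = 29.03° (one solution)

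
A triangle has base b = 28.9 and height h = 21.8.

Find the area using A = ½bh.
A = ½·b·h = ½·28.9·21.8 = ½·630.02 = 315.01

Area = 315.01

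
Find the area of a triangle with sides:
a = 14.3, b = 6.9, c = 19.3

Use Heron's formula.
s = (14.3 + 6.9 + 19.3)/2 = 40.5/2 = 20.25
s − a = 5.95, s − b = 13.35, s − c = 0.95
s(s−a)(s−b)(s−c) = 20.25·5.95·13.35·0.95 ≈ 1528.08
Area = √1528.08 ≈ 39.0907

Area = 39.09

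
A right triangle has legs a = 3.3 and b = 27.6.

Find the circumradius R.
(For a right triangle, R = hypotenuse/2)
Hypotenuse c = √(a² + b²) = √(10.89 + 761.76) = √772.65 ≈ 27.7966
R = c/2 ≈ 27.7966/2 ≈ 13.8983

R = 13.9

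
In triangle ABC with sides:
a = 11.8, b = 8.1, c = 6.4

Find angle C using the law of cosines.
c² = a² + b² − 2ab·cos(C)  ⇒  cos(C) = (a² + b² − c²)/(2ab)
cos(C) = (11.8² + 8.1² − 6.4²)/(2·11.8·8.1) = (139.24 + 65.61 − 40.96)/191.16 = 163.89/191.16 ≈ 0.857345
C = arccos(0.857345) ≈ 30.9803°

C = 30.98°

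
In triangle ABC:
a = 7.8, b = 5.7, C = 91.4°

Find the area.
Two sides and the included angle (SAS): A = ½·a·b·sin(C) = ½·7.8·5.7·sin(91.4°)
sin(91.4°) ≈ 0.999701
A ≈ ½·44.46·0.999701 = 22.23·0.999701 ≈ 22.2234

Area = 22.22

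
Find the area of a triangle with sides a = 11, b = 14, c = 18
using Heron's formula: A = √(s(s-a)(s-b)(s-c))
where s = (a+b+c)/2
s = (11 + 14 + 18)/2 = 43/2 = 21.5
s − a = 10.5, s − b = 7.5, s − c = 3.5
s(s−a)(s−b)(s−c) = 21.5·10.5·7.5·3.5 = 5925.9375
Area = √5925.9375 ≈ 76.9801

s = 21.5, Area = 76.98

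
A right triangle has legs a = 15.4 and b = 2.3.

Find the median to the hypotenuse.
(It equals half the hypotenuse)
Hypotenuse c = √(a² + b²) = √(237.16 + 5.29) = √242.45 ≈ 15.5708
Median to hypotenuse = c/2 ≈ 15.5708/2 ≈ 7.7854

Median = 7.785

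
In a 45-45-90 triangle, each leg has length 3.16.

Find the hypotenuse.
In a 45-45-90 triangle the sides are in ratio 1 : 1 : √2, so hypotenuse = leg·√2.
Hypotenuse = 3.16·√2 ≈ 3.16·1.41421 ≈ 4.46891

Hypotenuse = 3.16√2 = 4.469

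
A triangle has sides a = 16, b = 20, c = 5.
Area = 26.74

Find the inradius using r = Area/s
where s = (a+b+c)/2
s = (16 + 20 + 5)/2 = 41/2 = 20.5
r = Area/s = 26.74/20.5 ≈ 1.30439

r = 1.304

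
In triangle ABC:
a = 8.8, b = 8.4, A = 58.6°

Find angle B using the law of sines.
a/sin(A) = b/sin(B)  ⇒  sin(B) = b·sin(A)/a = 8.4·sin(58.6°)/8.8
sin(58.6°) ≈ 0.853551
sin(B) ≈ 8.4·0.853551/8.8 ≈ 7.16983/8.8 ≈ 0.814753
B = arcsin(0.814753) ≈ 54.5629°
(Since b ≤ a we need B ≤ A, so the obtuse alternative 180° − 54.5629° ≈ 125.437° is rejected.)

B = 54.56°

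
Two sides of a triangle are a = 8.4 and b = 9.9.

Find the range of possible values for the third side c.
Triangle inequality: |a − b| < c < a + b
|a − b| = |8.4 − 9.9| = 1.5
a + b = 8.4 + 9.9 = 18.3

1.5 < c < 18.3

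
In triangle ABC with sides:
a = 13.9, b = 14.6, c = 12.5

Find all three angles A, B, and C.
Law of cosines for each angle (a² = 193.21, b² = 213.16, c² = 156.25):
cos(A) = (b² + c² − a²)/(2bc) = (213.16 + 156.25 − 193.21)/(2·14.6·12.5) = 176.2/365 ≈ 0.48274  ⇒  A ≈ 61.1355°
cos(B) = (a² + c² − b²)/(2ac) = (193.21 + 156.25 − 213.16)/(2·13.9·12.5) = 136.3/347.5 ≈ 0.39223  ⇒  B ≈ 66.9067°
cos(C) = (a² + b² − c²)/(2ab) = (193.21 + 213.16 − 156.25)/(2·13.9·14.6) = 250.12/405.88 ≈ 0.616241  ⇒  C ≈ 51.9578°
Check: A + B + C ≈ 180°

A = 61.14°, B = 66.91°, C = 51.96°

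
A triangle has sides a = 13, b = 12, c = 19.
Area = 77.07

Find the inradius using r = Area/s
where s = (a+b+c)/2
s = (13 + 12 + 19)/2 = 44/2 = 22
r = Area/s = 77.07/22 ≈ 3.50318

r = 3.503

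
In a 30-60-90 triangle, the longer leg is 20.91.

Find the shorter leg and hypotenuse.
In a 30-60-90 triangle the sides are in ratio 1 : √3 : 2, so short leg = long leg/√3 and hypotenuse = 2·(short leg).
Short leg = 20.91/√3 ≈ 20.91/1.73205 ≈ 12.0724
Hypotenuse = 2·12.0724 ≈ 24.1448

Short leg = 12.07, Hypotenuse = 24.14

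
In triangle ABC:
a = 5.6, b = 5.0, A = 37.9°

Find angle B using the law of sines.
a/sin(A) = b/sin(B)  ⇒  sin(B) = b·sin(A)/a = 5.0·sin(37.9°)/5.6
sin(37.9°) ≈ 0.614285
sin(B) ≈ 5.0·0.614285/5.6 ≈ 3.07143/5.6 ≈ 0.548469
B = arcsin(0.548469) ≈ 33.262°
(Since b ≤ a we need B ≤ A, so the obtuse alternative 180° − 33.262° ≈ 146.738° is rejected.)

B = 33.26°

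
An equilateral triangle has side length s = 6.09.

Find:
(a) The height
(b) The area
(a) The height splits the triangle into two 30-60-90 halves: h = s·√3/2 = 6.09·1.73205/2 ≈ 10.5482/2 ≈ 5.27409
(b) Area = (√3/4)·s² = (√3/4)·6.09² = (√3/4)·37.0881 ≈ 0.433013·37.0881 ≈ 16.0596

Height = 5.274, Area = 16.06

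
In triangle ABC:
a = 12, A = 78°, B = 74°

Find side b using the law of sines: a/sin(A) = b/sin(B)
a/sin(A) = b/sin(B)  ⇒  b = a·sin(B)/sin(A) = 12·sin(74°)/sin(78°)
sin(74°) ≈ 0.961262, sin(78°) ≈ 0.978148
b ≈ 12·0.961262/0.978148 ≈ 11.5351/0.978148 ≈ 11.7928

b = 11.79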